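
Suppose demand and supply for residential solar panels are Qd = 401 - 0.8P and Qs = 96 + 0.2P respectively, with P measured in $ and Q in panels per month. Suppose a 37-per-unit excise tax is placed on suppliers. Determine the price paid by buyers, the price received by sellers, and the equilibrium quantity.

P_b = 312.4, P_s = 275.4, Q = 151.08

The tax drives a wedge P_b - P_s = 37. Substituting P_s = P_b - 37 into supply: Qs = 88.6 + 0.2P_b.
Set Qd = Qs: 401 - 0.8P_b = 88.6 + 0.2P_b, so 312.4 = P_b and P_b = 312.4.
So P_s = 275.4 and the quantity traded is Q = 401 - 0.8(312.4) = 151.08.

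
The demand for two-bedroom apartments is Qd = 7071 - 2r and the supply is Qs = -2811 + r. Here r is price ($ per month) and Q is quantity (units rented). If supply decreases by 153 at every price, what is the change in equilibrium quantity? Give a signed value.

Set Qd = Qs: 7071 - 2r = -2811 + r, so 9882 = 3r and r* = 3294.
Plugging r* into demand: Q* = 7071 - 2(3294) = 483.
After the shift, supply is Qs = -2964 + r.
Re-solving, 3r = 10035 gives r = 3345 and Q = 381.
ΔQ = 381 - 483 = -102.

ΔQ = -102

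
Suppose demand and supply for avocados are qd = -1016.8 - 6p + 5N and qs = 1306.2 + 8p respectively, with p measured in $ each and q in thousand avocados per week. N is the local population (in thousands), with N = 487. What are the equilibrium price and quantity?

p* = 8, q* = 1370.2

With N = 487, demand is qd = 1418.2 - 6p.
The market clears where 1418.2 - 6p = 1306.2 + 8p. Rearranging, 14p = 112, hence p* = 8.
Then q* = 1418.2 - 6(8) = 1370.2.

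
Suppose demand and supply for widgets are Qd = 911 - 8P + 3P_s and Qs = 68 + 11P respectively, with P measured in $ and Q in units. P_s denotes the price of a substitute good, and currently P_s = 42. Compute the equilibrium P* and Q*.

P* = 51, Q* = 629

With P_s = 42, demand is Qd = 1037 - 8P.
At equilibrium Qd = Qs, so 1037 - 8P = 68 + 11P; collecting terms, 969 = 19P and P* = 51.
From the demand curve, Q* = 1037 - 8(51) = 629.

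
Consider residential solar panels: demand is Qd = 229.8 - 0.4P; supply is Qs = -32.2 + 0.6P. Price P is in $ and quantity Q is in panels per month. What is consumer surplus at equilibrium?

Consumer surplus = 19531.25

Equating demand and supply, 229.8 - 0.4P = -32.2 + 0.6P gives P = 262, so P* = 262.
Substitute back: Q* = 229.8 - 0.4(262) = 125.
Demand choke price (Qd = 0): P = 229.8/0.4 = 574.5. Consumer surplus = ½ × (574.5 - 262) × 125 = 19531.25.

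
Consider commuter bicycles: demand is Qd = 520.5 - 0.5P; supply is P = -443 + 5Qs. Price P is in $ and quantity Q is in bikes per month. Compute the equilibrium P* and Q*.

Rewriting in direct form: Qs = 88.6 + 0.2P.
Equating demand and supply, 520.5 - 0.5P = 88.6 + 0.2P gives 0.7P = 431.9, so P* = 617.
Substitute back: Q* = 520.5 - 0.5(617) = 212.

P* = 617, Q* = 212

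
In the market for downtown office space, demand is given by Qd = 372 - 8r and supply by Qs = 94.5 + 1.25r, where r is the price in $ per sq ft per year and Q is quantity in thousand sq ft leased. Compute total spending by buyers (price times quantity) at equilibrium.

Set Qd = Qs: 372 - 8r = 94.5 + 1.25r, so 277.5 = 9.25r and r* = 30.
Substitute back: Q* = 372 - 8(30) = 132.
Total spending by buyers = r* × Q* = 30 × 132 = 3960.

Total spending by buyers = 3960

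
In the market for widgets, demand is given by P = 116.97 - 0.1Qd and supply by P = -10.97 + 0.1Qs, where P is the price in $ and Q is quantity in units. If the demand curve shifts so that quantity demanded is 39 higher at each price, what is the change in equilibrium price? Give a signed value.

Inverting to quantity form: Qd = 1169.7 - 10P and Qs = 109.7 + 10P.
The market clears where 1169.7 - 10P = 109.7 + 10P. Rearranging, 20P = 1060, hence P* = 53.
From the demand curve, Q* = 1169.7 - 10(53) = 639.7.
After the shift, demand is Qd = 1208.7 - 10P.
Re-solving, 20P = 1099 gives P = 54.95 and Q = 659.2.
ΔP = 54.95 - 53 = 1.95.

ΔP = 1.95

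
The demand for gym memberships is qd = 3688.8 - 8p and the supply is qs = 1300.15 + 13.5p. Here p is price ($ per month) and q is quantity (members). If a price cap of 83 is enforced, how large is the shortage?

Shortage = 604.15

At p = 83: qd = 3024.8 and qs = 2420.65.
Shortage = qd - qs = 3024.8 - 2420.65 = 604.15.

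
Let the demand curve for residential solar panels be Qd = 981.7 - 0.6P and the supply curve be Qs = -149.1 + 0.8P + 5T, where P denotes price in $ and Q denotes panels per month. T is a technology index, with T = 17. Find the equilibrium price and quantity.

With T = 17, supply is Qs = -64.1 + 0.8P.
At equilibrium Qd = Qs, so 981.7 - 0.6P = -64.1 + 0.8P; collecting terms, 1045.8 = 1.4P and P* = 747.
Then Q* = 981.7 - 0.6(747) = 533.5.

P* = 747, Q* = 533.5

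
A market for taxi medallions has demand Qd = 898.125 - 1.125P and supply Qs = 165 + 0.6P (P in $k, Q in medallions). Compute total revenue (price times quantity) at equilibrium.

The market clears where 898.125 - 1.125P = 165 + 0.6P. Rearranging, 1.725P = 733.125, hence P* = 425.
Plugging P* into demand: Q* = 898.125 - 1.125(425) = 420.
Total revenue = P* × Q* = 425 × 420 = 178500.

Total revenue = 178500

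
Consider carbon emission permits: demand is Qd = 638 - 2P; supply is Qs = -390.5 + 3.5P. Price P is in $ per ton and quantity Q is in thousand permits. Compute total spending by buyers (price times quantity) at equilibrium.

Equating demand and supply, 638 - 2P = -390.5 + 3.5P gives 5.5P = 1028.5, so P* = 187.
Plugging P* into demand: Q* = 638 - 2(187) = 264.
Total spending by buyers = P* × Q* = 187 × 264 = 49368.

Total spending by buyers = 49368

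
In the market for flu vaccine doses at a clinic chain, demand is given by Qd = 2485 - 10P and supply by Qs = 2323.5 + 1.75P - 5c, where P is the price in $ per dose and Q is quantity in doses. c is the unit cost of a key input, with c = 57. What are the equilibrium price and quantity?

P* = 38, Q* = 2105

With c = 57, supply is Qs = 2038.5 + 1.75P.
Set Qd = Qs: 2485 - 10P = 2038.5 + 1.75P, so 446.5 = 11.75P and P* = 38.
Plugging P* into demand: Q* = 2485 - 10(38) = 2105.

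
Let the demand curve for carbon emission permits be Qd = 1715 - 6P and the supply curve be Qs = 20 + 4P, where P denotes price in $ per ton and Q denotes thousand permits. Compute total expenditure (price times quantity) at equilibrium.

Total expenditure = 118311

At equilibrium Qd = Qs, so 1715 - 6P = 20 + 4P; collecting terms, 1695 = 10P and P* = 169.5.
Plugging P* into demand: Q* = 1715 - 6(169.5) = 698.
Total expenditure = P* × Q* = 169.5 × 698 = 118311.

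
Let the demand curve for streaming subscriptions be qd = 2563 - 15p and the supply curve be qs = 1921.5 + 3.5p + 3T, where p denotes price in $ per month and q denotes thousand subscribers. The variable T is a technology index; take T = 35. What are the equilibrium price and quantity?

p* = 29, q* = 2128

With T = 35, supply is qs = 2026.5 + 3.5p.
Set qd = qs: 2563 - 15p = 2026.5 + 3.5p, so 536.5 = 18.5p and p* = 29.
Then q* = 2563 - 15(29) = 2128.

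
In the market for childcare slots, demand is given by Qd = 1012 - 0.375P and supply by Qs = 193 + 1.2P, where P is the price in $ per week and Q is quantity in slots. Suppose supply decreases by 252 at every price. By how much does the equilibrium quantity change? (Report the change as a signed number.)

ΔQ = -60

At equilibrium Qd = Qs, so 1012 - 0.375P = 193 + 1.2P; collecting terms, 819 = 1.575P and P* = 520.
From the demand curve, Q* = 1012 - 0.375(520) = 817.
After the shift, supply is Qs = -59 + 1.2P.
The new intersection has 1071 = 1.575P, i.e. P = 680, Q = 757.
ΔQ = 757 - 817 = -60.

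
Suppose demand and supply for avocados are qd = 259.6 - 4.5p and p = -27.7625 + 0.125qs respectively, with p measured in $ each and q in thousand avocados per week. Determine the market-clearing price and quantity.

p* = 3, q* = 246.1

Rewriting in direct form: qs = 222.1 + 8p.
The market clears where 259.6 - 4.5p = 222.1 + 8p. Rearranging, 12.5p = 37.5, hence p* = 3.
Then q* = 259.6 - 4.5(3) = 246.1.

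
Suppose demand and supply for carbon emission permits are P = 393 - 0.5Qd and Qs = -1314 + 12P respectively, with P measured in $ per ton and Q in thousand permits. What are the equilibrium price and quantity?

P* = 150, Q* = 486

Solving each curve for Q: Qd = 786 - 2P.
The market clears where 786 - 2P = -1314 + 12P. Rearranging, 14P = 2100, hence P* = 150.
Plugging P* into demand: Q* = 786 - 2(150) = 486.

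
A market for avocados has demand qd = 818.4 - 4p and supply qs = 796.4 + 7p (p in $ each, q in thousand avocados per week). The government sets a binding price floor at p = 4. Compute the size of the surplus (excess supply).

Evaluating both curves at the floor price 4 gives qd = 802.4, qs = 824.4.
Surplus = qs - qd = 824.4 - 802.4 = 22.

Surplus = 22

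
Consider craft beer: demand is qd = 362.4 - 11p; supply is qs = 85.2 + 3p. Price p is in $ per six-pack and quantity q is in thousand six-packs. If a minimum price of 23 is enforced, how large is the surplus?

Surplus = 44.8

With p fixed at 23, quantity demanded is 109.4 and quantity supplied is 154.2.
Surplus = qs - qd = 154.2 - 109.4 = 44.8.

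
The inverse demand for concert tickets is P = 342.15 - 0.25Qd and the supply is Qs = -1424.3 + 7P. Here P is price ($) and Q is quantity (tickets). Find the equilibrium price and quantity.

Rewriting in direct form: Qd = 1368.6 - 4P.
At equilibrium Qd = Qs, so 1368.6 - 4P = -1424.3 + 7P; collecting terms, 2792.9 = 11P and P* = 253.9.
Substitute back: Q* = 1368.6 - 4(253.9) = 353.

P* = 253.9, Q* = 353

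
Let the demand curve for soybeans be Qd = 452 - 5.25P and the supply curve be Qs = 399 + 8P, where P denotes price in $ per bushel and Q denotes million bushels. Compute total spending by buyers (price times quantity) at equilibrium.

Total spending by buyers = 1724

At equilibrium Qd = Qs, so 452 - 5.25P = 399 + 8P; collecting terms, 53 = 13.25P and P* = 4.
Plugging P* into demand: Q* = 452 - 5.25(4) = 431.
Total spending by buyers = P* × Q* = 4 × 431 = 1724.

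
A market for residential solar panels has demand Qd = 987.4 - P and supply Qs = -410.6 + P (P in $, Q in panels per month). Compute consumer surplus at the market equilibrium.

Consumer surplus = 41587.28

At equilibrium Qd = Qs, so 987.4 - P = -410.6 + P; collecting terms, 1398 = 2P and P* = 699.
Substitute back: Q* = 987.4 - 699 = 288.4.
Demand choke price (Qd = 0): P = 987.4. Consumer surplus = ½ × (987.4 - 699) × 288.4 = 41587.28.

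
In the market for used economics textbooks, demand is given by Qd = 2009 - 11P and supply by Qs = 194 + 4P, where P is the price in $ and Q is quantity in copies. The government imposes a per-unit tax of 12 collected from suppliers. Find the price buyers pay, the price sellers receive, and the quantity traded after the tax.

Suppliers keep P_s = P_b - 12 per unit, so supply in terms of the buyer price is Qs = 146 + 4P_b.
Set Qd = Qs: 2009 - 11P_b = 146 + 4P_b, so 1863 = 15P_b and P_b = 124.2.
Then P_s = 124.2 - 12 = 112.2 and Q = 2009 - 11(124.2) = 642.8.

P_b = 124.2, P_s = 112.2, Q = 642.8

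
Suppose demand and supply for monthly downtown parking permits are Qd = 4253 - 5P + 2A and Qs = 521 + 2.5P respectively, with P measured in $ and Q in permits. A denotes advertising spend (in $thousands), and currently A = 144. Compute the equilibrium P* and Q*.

With A = 144, demand is Qd = 4541 - 5P.
The market clears where 4541 - 5P = 521 + 2.5P. Rearranging, 7.5P = 4020, hence P* = 536.
Substitute back: Q* = 4541 - 5(536) = 1861.

P* = 536, Q* = 1861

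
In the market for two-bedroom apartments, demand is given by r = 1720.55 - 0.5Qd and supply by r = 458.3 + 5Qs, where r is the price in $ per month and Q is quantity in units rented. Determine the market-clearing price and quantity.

r* = 1605.8, Q* = 229.5

Solving each curve for Q: Qd = 3441.1 - 2r and Qs = -91.66 + 0.2r.
At equilibrium Qd = Qs, so 3441.1 - 2r = -91.66 + 0.2r; collecting terms, 3532.76 = 2.2r and r* = 1605.8.
From the demand curve, Q* = 3441.1 - 2(1605.8) = 229.5.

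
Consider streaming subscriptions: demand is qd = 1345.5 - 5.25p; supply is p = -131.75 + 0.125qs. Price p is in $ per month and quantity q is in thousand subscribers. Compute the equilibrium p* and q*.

Solving each curve for q: qs = 1054 + 8p.
At equilibrium qd = qs, so 1345.5 - 5.25p = 1054 + 8p; collecting terms, 291.5 = 13.25p and p* = 22.
Then q* = 1345.5 - 5.25(22) = 1230.

p* = 22, q* = 1230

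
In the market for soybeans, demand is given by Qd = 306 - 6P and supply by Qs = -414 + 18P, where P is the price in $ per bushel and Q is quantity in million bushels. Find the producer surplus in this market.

Producer surplus = 441

At equilibrium Qd = Qs, so 306 - 6P = -414 + 18P; collecting terms, 720 = 24P and P* = 30.
Plugging P* into demand: Q* = 306 - 6(30) = 126.
Supply choke price (Qs = 0): P = 23. Producer surplus = ½ × (30 - 23) × 126 = 441.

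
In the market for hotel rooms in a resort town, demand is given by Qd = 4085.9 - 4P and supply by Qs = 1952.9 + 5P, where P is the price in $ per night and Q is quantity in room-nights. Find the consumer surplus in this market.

The market clears where 4085.9 - 4P = 1952.9 + 5P. Rearranging, 9P = 2133, hence P* = 237.
Substitute back: Q* = 4085.9 - 4(237) = 3137.9.
Demand choke price (Qd = 0): P = 4085.9/4 = 1021.475. Consumer surplus = ½ × (1021.475 - 237) × 3137.9 = 1230802.05125.

Consumer surplus = 1230802.05125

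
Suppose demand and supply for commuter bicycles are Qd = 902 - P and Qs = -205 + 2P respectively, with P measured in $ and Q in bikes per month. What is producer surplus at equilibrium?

Producer surplus = 71022.25

Set Qd = Qs: 902 - P = -205 + 2P, so 1107 = 3P and P* = 369.
Substitute back: Q* = 902 - 369 = 533.
Supply choke price (Qs = 0): P = 102.5. Producer surplus = ½ × (369 - 102.5) × 533 = 71022.25.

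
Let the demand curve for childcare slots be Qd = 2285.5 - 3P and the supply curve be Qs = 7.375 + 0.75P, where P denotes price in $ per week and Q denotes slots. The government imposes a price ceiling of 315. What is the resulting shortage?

Shortage = 1096.875

At P = 315: Qd = 1340.5 and Qs = 243.625.
Shortage = Qd - Qs = 1340.5 - 243.625 = 1096.875.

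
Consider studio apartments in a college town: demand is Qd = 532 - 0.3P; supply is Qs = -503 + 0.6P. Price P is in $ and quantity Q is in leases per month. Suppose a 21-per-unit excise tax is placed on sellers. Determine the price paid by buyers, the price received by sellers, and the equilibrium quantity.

The tax drives a wedge P_b - P_s = 21. Substituting P_s = P_b - 21 into supply: Qs = -515.6 + 0.6P_b.
Equate demand and the shifted supply: 532 - 0.3P_b = -515.6 + 0.6P_b, giving 0.9P_b = 1047.6, so P_b = 1164.
Then P_s = 1164 - 21 = 1143 and Q = 532 - 0.3(1164) = 182.8.

P_b = 1164, P_s = 1143, Q = 182.8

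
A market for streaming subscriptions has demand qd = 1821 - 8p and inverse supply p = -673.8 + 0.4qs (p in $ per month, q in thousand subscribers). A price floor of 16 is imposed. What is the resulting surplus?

Surplus = 31.5

Solving each curve for q: qs = 1684.5 + 2.5p.
At p = 16: qd = 1693 and qs = 1724.5.
Surplus = qs - qd = 1724.5 - 1693 = 31.5.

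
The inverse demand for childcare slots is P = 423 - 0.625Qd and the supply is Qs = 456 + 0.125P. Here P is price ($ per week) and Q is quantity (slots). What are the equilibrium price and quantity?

Rewriting in direct form: Qd = 676.8 - 1.6P.
Set Qd = Qs: 676.8 - 1.6P = 456 + 0.125P, so 220.8 = 1.725P and P* = 128.
From the demand curve, Q* = 676.8 - 1.6(128) = 472.

P* = 128, Q* = 472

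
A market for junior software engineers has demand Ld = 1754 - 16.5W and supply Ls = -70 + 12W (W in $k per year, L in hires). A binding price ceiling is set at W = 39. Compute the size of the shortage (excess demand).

With W fixed at 39, quantity demanded is 1110.5 and quantity supplied is 398.
Shortage = Ld - Ls = 1110.5 - 398 = 712.5.

Shortage = 712.5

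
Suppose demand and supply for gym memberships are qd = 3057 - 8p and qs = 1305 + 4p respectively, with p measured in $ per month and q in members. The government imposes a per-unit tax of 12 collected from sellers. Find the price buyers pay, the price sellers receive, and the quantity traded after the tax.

p_b = 150, p_s = 138, q = 1857

Sellers keep p_s = p_b - 12 per unit, so supply in terms of the buyer price is qs = 1257 + 4p_b.
Market clearing requires 3057 - 8p_b = 1257 + 4p_b; hence 1800 = 12p_b and p_b = 150.
So p_s = 138 and the quantity traded is q = 3057 - 8(150) = 1857.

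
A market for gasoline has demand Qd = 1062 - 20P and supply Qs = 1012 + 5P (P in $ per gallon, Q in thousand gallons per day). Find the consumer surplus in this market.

Consumer surplus = 26112.1

Equating demand and supply, 1062 - 20P = 1012 + 5P gives 25P = 50, so P* = 2.
Then Q* = 1062 - 20(2) = 1022.
Demand choke price (Qd = 0): P = 1062/20 = 53.1. Consumer surplus = ½ × (53.1 - 2) × 1022 = 26112.1.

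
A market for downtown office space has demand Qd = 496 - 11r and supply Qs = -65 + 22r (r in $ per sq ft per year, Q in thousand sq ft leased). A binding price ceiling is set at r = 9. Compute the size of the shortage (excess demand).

Shortage = 264

Evaluating both curves at the ceiling price 9 gives Qd = 397, Qs = 133.
Shortage = Qd - Qs = 397 - 133 = 264.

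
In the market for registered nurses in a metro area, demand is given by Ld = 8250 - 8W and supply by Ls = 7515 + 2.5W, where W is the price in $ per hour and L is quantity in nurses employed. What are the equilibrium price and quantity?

At equilibrium Ld = Ls, so 8250 - 8W = 7515 + 2.5W; collecting terms, 735 = 10.5W and W* = 70.
Substitute back: L* = 8250 - 8(70) = 7690.

W* = 70, L* = 7690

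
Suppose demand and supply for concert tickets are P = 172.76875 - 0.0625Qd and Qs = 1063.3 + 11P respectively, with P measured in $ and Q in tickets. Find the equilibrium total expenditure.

In direct form, Qd = 2764.3 - 16P.
At equilibrium Qd = Qs, so 2764.3 - 16P = 1063.3 + 11P; collecting terms, 1701 = 27P and P* = 63.
Substitute back: Q* = 2764.3 - 16(63) = 1756.3.
Total expenditure = P* × Q* = 63 × 1756.3 = 110646.9.

Total expenditure = 110646.9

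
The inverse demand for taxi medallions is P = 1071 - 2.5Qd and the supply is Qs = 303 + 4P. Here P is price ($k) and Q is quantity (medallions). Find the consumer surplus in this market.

Consumer surplus = 217361.25

Inverting to quantity form: Qd = 428.4 - 0.4P.
Set Qd = Qs: 428.4 - 0.4P = 303 + 4P, so 125.4 = 4.4P and P* = 28.5.
From the demand curve, Q* = 428.4 - 0.4(28.5) = 417.
Demand choke price (Qd = 0): P = 428.4/0.4 = 1071. Consumer surplus = ½ × (1071 - 28.5) × 417 = 217361.25.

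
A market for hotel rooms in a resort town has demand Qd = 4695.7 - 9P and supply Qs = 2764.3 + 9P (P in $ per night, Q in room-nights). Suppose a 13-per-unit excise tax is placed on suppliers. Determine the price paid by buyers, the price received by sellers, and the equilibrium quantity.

The tax drives a wedge P_b - P_s = 13. Substituting P_s = P_b - 13 into supply: Qs = 2647.3 + 9P_b.
Set Qd = Qs: 4695.7 - 9P_b = 2647.3 + 9P_b, so 2048.4 = 18P_b and P_b = 113.8.
Then P_s = 113.8 - 13 = 100.8 and Q = 4695.7 - 9(113.8) = 3671.5.

P_b = 113.8, P_s = 100.8, Q = 3671.5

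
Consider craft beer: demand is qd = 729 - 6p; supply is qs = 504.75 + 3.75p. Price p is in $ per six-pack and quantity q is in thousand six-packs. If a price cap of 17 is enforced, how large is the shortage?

With p fixed at 17, quantity demanded is 627 and quantity supplied is 568.5.
Shortage = qd - qs = 627 - 568.5 = 58.5.

Shortage = 58.5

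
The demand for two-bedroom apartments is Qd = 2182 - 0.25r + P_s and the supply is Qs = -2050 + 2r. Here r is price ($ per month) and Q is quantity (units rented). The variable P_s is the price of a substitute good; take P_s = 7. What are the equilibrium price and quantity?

With P_s = 7, demand is Qd = 2189 - 0.25r.
At equilibrium Qd = Qs, so 2189 - 0.25r = -2050 + 2r; collecting terms, 4239 = 2.25r and r* = 1884.
Plugging r* into demand: Q* = 2189 - 0.25(1884) = 1718.

r* = 1884, Q* = 1718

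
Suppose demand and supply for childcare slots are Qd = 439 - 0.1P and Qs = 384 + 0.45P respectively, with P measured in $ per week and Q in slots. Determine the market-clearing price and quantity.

Equating demand and supply, 439 - 0.1P = 384 + 0.45P gives 0.55P = 55, so P* = 100.
Substitute back: Q* = 439 - 0.1(100) = 429.

P* = 100, Q* = 429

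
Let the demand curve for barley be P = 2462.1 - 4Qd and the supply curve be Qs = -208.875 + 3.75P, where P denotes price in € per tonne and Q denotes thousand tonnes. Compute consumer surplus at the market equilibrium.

In direct form, Qd = 615.525 - 0.25P.
Equating demand and supply, 615.525 - 0.25P = -208.875 + 3.75P gives 4P = 824.4, so P* = 206.1.
From the demand curve, Q* = 615.525 - 0.25(206.1) = 564.
Demand choke price (Qd = 0): P = 615.525/0.25 = 2462.1. Consumer surplus = ½ × (2462.1 - 206.1) × 564 = 636192.

Consumer surplus = 636192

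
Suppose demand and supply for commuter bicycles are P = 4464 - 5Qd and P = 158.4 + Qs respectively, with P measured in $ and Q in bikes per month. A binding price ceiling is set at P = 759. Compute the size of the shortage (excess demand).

Solving each curve for Q: Qd = 892.8 - 0.2P and Qs = -158.4 + P.
Evaluating both curves at the ceiling price 759 gives Qd = 741, Qs = 600.6.
Shortage = Qd - Qs = 741 - 600.6 = 140.4.

Shortage = 140.4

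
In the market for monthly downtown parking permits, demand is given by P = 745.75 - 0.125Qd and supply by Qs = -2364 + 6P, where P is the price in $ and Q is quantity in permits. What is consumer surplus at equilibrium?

Consumer surplus = 90902.25

Solving each curve for Q: Qd = 5966 - 8P.
Equating demand and supply, 5966 - 8P = -2364 + 6P gives 14P = 8330, so P* = 595.
Then Q* = 5966 - 8(595) = 1206.
Demand choke price (Qd = 0): P = 5966/8 = 745.75. Consumer surplus = ½ × (745.75 - 595) × 1206 = 90902.25.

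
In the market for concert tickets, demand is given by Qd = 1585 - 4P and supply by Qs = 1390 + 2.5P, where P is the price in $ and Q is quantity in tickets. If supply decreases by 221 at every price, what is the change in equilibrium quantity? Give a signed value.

At equilibrium Qd = Qs, so 1585 - 4P = 1390 + 2.5P; collecting terms, 195 = 6.5P and P* = 30.
Then Q* = 1585 - 4(30) = 1465.
After the shift, supply is Qs = 1169 + 2.5P.
Re-solving, 6.5P = 416 gives P = 64 and Q = 1329.
ΔQ = 1329 - 1465 = -136.

ΔQ = -136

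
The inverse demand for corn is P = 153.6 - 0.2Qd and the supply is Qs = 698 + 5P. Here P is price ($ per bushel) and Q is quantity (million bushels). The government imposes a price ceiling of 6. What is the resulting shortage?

Shortage = 10

Solving each curve for Q: Qd = 768 - 5P.
At P = 6: Qd = 738 and Qs = 728.
Shortage = Qd - Qs = 738 - 728 = 10.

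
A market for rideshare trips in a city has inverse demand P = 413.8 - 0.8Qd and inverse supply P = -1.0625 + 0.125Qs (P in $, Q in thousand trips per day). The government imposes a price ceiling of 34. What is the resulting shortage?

Shortage = 194.25

Solving each curve for Q: Qd = 517.25 - 1.25P and Qs = 8.5 + 8P.
Evaluating both curves at the ceiling price 34 gives Qd = 474.75, Qs = 280.5.
Shortage = Qd - Qs = 474.75 - 280.5 = 194.25.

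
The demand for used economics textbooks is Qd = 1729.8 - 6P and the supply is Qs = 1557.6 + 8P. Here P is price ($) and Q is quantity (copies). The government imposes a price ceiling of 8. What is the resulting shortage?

Shortage = 60.2

With P fixed at 8, quantity demanded is 1681.8 and quantity supplied is 1621.6.
Shortage = Qd - Qs = 1681.8 - 1621.6 = 60.2.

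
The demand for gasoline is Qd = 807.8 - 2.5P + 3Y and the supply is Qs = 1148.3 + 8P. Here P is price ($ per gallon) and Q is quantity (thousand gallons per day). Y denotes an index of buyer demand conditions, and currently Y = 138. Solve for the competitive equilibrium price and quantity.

With Y = 138, demand is Qd = 1221.8 - 2.5P.
Equating demand and supply, 1221.8 - 2.5P = 1148.3 + 8P gives 10.5P = 73.5, so P* = 7.
Then Q* = 1221.8 - 2.5(7) = 1204.3.

P* = 7, Q* = 1204.3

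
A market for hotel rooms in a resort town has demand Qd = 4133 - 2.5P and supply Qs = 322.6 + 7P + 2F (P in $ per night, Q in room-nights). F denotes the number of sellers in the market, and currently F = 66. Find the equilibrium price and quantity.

With F = 66, supply is Qs = 454.6 + 7P.
The market clears where 4133 - 2.5P = 454.6 + 7P. Rearranging, 9.5P = 3678.4, hence P* = 387.2.
From the demand curve, Q* = 4133 - 2.5(387.2) = 3165.

P* = 387.2, Q* = 3165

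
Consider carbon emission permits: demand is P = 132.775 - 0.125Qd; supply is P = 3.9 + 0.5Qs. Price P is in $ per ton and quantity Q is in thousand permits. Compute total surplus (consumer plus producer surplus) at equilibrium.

Total surplus = 13287.0125

Solving each curve for Q: Qd = 1062.2 - 8P and Qs = -7.8 + 2P.
At equilibrium Qd = Qs, so 1062.2 - 8P = -7.8 + 2P; collecting terms, 1070 = 10P and P* = 107.
Plugging P* into demand: Q* = 1062.2 - 8(107) = 206.2.
Demand choke price = 132.775; supply choke price = 3.9. CS = ½(132.775 - 107)(206.2) = 2657.4025; PS = ½(107 - 3.9)(206.2) = 10629.61. Total surplus = 13287.0125.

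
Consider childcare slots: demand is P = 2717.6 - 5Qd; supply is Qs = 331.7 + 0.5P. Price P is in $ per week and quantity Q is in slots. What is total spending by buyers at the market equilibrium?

Total spending by buyers = 146155.8

Rewriting in direct form: Qd = 543.52 - 0.2P.
Set Qd = Qs: 543.52 - 0.2P = 331.7 + 0.5P, so 211.82 = 0.7P and P* = 302.6.
Plugging P* into demand: Q* = 543.52 - 0.2(302.6) = 483.
Total spending by buyers = P* × Q* = 302.6 × 483 = 146155.8.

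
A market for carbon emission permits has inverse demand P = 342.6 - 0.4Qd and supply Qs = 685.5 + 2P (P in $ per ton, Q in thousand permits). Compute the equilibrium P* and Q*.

Rewriting in direct form: Qd = 856.5 - 2.5P.
At equilibrium Qd = Qs, so 856.5 - 2.5P = 685.5 + 2P; collecting terms, 171 = 4.5P and P* = 38.
From the demand curve, Q* = 856.5 - 2.5(38) = 761.5.

P* = 38, Q* = 761.5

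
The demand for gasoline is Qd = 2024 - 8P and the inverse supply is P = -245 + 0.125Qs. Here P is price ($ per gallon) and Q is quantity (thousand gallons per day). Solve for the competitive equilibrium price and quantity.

P* = 4, Q* = 1992

In direct form, Qs = 1960 + 8P.
At equilibrium Qd = Qs, so 2024 - 8P = 1960 + 8P; collecting terms, 64 = 16P and P* = 4.
Then Q* = 2024 - 8(4) = 1992.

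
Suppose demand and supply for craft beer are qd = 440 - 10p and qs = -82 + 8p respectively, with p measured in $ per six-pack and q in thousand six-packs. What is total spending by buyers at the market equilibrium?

Total spending by buyers = 4350

The market clears where 440 - 10p = -82 + 8p. Rearranging, 18p = 522, hence p* = 29.
From the demand curve, q* = 440 - 10(29) = 150.
Total spending by buyers = p* × q* = 29 × 150 = 4350.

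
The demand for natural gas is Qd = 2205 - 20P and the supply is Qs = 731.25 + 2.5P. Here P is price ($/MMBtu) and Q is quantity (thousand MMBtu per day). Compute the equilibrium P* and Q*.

P* = 65.5, Q* = 895

Equating demand and supply, 2205 - 20P = 731.25 + 2.5P gives 22.5P = 1473.75, so P* = 65.5.
Plugging P* into demand: Q* = 2205 - 20(65.5) = 895.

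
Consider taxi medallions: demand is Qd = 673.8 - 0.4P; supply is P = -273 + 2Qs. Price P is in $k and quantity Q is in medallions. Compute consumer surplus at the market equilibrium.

Rewriting in direct form: Qs = 136.5 + 0.5P.
The market clears where 673.8 - 0.4P = 136.5 + 0.5P. Rearranging, 0.9P = 537.3, hence P* = 597.
Plugging P* into demand: Q* = 673.8 - 0.4(597) = 435.
Demand choke price (Qd = 0): P = 673.8/0.4 = 1684.5. Consumer surplus = ½ × (1684.5 - 597) × 435 = 236531.25.

Consumer surplus = 236531.25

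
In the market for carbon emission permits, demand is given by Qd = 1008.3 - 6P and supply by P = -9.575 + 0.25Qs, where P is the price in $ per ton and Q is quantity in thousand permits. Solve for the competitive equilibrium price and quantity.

In direct form, Qs = 38.3 + 4P.
Equating demand and supply, 1008.3 - 6P = 38.3 + 4P gives 10P = 970, so P* = 97.
Plugging P* into demand: Q* = 1008.3 - 6(97) = 426.3.

P* = 97, Q* = 426.3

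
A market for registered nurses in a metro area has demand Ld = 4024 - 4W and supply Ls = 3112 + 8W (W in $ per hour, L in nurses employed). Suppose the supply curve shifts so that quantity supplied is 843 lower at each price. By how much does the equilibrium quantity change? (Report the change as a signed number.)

Set Ld = Ls: 4024 - 4W = 3112 + 8W, so 912 = 12W and W* = 76.
Then L* = 4024 - 4(76) = 3720.
After the shift, supply is Ls = 2269 + 8W.
Re-solving, 12W = 1755 gives W = 146.25 and L = 3439.
ΔL = 3439 - 3720 = -281.

ΔL = -281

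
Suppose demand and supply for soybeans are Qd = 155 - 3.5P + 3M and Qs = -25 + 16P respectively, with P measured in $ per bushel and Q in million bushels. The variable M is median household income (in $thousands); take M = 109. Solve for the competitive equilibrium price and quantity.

With M = 109, demand is Qd = 482 - 3.5P.
Equating demand and supply, 482 - 3.5P = -25 + 16P gives 19.5P = 507, so P* = 26.
Substitute back: Q* = 482 - 3.5(26) = 391.

P* = 26, Q* = 391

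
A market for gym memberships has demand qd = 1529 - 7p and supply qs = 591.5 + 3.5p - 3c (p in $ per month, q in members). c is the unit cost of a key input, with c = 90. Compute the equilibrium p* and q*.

With c = 90, supply is qs = 321.5 + 3.5p.
Set qd = qs: 1529 - 7p = 321.5 + 3.5p, so 1207.5 = 10.5p and p* = 115.
Plugging p* into demand: q* = 1529 - 7(115) = 724.

p* = 115, q* = 724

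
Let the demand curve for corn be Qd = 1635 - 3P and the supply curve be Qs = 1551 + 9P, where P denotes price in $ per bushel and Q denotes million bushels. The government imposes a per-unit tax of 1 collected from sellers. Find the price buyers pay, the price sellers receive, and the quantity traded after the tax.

P_b = 7.75, P_s = 6.75, Q = 1611.75

With a tax of 1 on sellers, they supply based on the net price P_s = P_b - 1, so Qs = 1542 + 9P_b.
Equate demand and the shifted supply: 1635 - 3P_b = 1542 + 9P_b, giving 12P_b = 93, so P_b = 7.75.
Then P_s = 7.75 - 1 = 6.75 and Q = 1635 - 3(7.75) = 1611.75.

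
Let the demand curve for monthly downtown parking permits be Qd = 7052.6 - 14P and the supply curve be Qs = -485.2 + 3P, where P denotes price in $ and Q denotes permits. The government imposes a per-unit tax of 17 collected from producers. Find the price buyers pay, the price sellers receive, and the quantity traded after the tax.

P_b = 446.4, P_s = 429.4, Q = 803

With a tax of 17 on producers, they supply based on the net price P_s = P_b - 17, so Qs = -536.2 + 3P_b.
Equate demand and the shifted supply: 7052.6 - 14P_b = -536.2 + 3P_b, giving 17P_b = 7588.8, so P_b = 446.4.
So P_s = 429.4 and the quantity traded is Q = 7052.6 - 14(446.4) = 803.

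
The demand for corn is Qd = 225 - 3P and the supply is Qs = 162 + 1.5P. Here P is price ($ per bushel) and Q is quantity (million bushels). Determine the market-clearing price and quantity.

P* = 14, Q* = 183

Equating demand and supply, 225 - 3P = 162 + 1.5P gives 4.5P = 63, so P* = 14.
Then Q* = 225 - 3(14) = 183.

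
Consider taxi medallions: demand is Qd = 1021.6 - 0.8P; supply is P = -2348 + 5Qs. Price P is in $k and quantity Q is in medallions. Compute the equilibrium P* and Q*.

P* = 552, Q* = 580

Inverting to quantity form: Qs = 469.6 + 0.2P.
Equating demand and supply, 1021.6 - 0.8P = 469.6 + 0.2P gives P = 552, so P* = 552.
Substitute back: Q* = 1021.6 - 0.8(552) = 580.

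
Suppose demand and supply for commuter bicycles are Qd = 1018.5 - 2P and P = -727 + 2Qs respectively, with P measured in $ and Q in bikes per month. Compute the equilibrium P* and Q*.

P* = 262, Q* = 494.5

Solving each curve for Q: Qs = 363.5 + 0.5P.
The market clears where 1018.5 - 2P = 363.5 + 0.5P. Rearranging, 2.5P = 655, hence P* = 262.
Plugging P* into demand: Q* = 1018.5 - 2(262) = 494.5.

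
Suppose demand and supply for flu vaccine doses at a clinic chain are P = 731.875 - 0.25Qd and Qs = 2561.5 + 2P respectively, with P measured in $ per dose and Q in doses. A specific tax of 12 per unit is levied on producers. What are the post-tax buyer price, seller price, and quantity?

P_b = 65, P_s = 53, Q = 2667.5

Solving each curve for Q: Qd = 2927.5 - 4P.
Producers keep P_s = P_b - 12 per unit, so supply in terms of the buyer price is Qs = 2537.5 + 2P_b.
Market clearing requires 2927.5 - 4P_b = 2537.5 + 2P_b; hence 390 = 6P_b and P_b = 65.
So P_s = 53 and the quantity traded is Q = 2927.5 - 4(65) = 2667.5.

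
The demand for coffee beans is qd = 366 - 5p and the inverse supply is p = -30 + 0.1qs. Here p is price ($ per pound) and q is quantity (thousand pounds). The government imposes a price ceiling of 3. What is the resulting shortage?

Shortage = 21

In direct form, qs = 300 + 10p.
With p fixed at 3, quantity demanded is 351 and quantity supplied is 330.
Shortage = qd - qs = 351 - 330 = 21.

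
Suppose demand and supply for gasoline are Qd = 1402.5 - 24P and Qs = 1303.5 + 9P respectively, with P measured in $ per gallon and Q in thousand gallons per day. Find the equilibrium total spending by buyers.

At equilibrium Qd = Qs, so 1402.5 - 24P = 1303.5 + 9P; collecting terms, 99 = 33P and P* = 3.
Substitute back: Q* = 1402.5 - 24(3) = 1330.5.
Total spending by buyers = P* × Q* = 3 × 1330.5 = 3991.5.

Total spending by buyers = 3991.5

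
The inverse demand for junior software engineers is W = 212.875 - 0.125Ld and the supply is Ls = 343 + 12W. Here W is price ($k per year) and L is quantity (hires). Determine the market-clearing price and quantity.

W* = 68, L* = 1159

In direct form, Ld = 1703 - 8W.
Set Ld = Ls: 1703 - 8W = 343 + 12W, so 1360 = 20W and W* = 68.
Plugging W* into demand: L* = 1703 - 8(68) = 1159.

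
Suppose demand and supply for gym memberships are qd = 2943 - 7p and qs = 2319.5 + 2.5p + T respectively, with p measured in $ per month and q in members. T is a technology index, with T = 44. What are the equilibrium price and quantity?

p* = 61, q* = 2516

With T = 44, supply is qs = 2363.5 + 2.5p.
Equating demand and supply, 2943 - 7p = 2363.5 + 2.5p gives 9.5p = 579.5, so p* = 61.
Substitute back: q* = 2943 - 7(61) = 2516.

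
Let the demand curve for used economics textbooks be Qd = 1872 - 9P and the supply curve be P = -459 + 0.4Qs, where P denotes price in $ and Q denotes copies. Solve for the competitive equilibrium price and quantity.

Inverting to quantity form: Qs = 1147.5 + 2.5P.
Set Qd = Qs: 1872 - 9P = 1147.5 + 2.5P, so 724.5 = 11.5P and P* = 63.
Substitute back: Q* = 1872 - 9(63) = 1305.

P* = 63, Q* = 1305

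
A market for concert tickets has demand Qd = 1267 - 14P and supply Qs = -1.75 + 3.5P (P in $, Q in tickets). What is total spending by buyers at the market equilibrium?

Total spending by buyers = 18270

At equilibrium Qd = Qs, so 1267 - 14P = -1.75 + 3.5P; collecting terms, 1268.75 = 17.5P and P* = 72.5.
Then Q* = 1267 - 14(72.5) = 252.
Total spending by buyers = P* × Q* = 72.5 × 252 = 18270.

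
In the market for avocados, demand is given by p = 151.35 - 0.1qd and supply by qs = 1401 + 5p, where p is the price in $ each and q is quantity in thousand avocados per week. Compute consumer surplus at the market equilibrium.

Solving each curve for q: qd = 1513.5 - 10p.
Set qd = qs: 1513.5 - 10p = 1401 + 5p, so 112.5 = 15p and p* = 7.5.
Then q* = 1513.5 - 10(7.5) = 1438.5.
Demand choke price (qd = 0): p = 1513.5/10 = 151.35. Consumer surplus = ½ × (151.35 - 7.5) × 1438.5 = 103464.1125.

Consumer surplus = 103464.1125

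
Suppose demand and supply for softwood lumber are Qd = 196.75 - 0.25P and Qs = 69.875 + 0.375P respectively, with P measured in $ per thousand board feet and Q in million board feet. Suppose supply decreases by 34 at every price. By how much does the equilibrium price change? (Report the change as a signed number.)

At equilibrium Qd = Qs, so 196.75 - 0.25P = 69.875 + 0.375P; collecting terms, 126.875 = 0.625P and P* = 203.
Plugging P* into demand: Q* = 196.75 - 0.25(203) = 146.
After the shift, supply is Qs = 35.875 + 0.375P.
Re-solving, 0.625P = 160.875 gives P = 257.4 and Q = 132.4.
ΔP = 257.4 - 203 = 54.4.

ΔP = 54.4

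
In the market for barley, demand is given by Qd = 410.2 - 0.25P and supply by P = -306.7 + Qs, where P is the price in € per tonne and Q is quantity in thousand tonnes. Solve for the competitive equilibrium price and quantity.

Rewriting in direct form: Qs = 306.7 + P.
The market clears where 410.2 - 0.25P = 306.7 + P. Rearranging, 1.25P = 103.5, hence P* = 82.8.
From the demand curve, Q* = 410.2 - 0.25(82.8) = 389.5.

P* = 82.8, Q* = 389.5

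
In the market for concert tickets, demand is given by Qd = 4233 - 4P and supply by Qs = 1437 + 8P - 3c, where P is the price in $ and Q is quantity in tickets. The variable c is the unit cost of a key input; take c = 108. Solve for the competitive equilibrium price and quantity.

P* = 260, Q* = 3193

With c = 108, supply is Qs = 1113 + 8P.
At equilibrium Qd = Qs, so 4233 - 4P = 1113 + 8P; collecting terms, 3120 = 12P and P* = 260.
Substitute back: Q* = 4233 - 4(260) = 3193.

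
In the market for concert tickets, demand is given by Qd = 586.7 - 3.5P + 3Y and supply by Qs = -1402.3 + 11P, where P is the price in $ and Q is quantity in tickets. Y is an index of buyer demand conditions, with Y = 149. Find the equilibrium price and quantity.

With Y = 149, demand is Qd = 1033.7 - 3.5P.
At equilibrium Qd = Qs, so 1033.7 - 3.5P = -1402.3 + 11P; collecting terms, 2436 = 14.5P and P* = 168.
Then Q* = 1033.7 - 3.5(168) = 445.7.

P* = 168, Q* = 445.7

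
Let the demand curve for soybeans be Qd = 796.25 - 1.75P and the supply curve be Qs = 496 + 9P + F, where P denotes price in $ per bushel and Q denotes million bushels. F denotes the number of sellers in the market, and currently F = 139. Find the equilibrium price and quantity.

With F = 139, supply is Qs = 635 + 9P.
The market clears where 796.25 - 1.75P = 635 + 9P. Rearranging, 10.75P = 161.25, hence P* = 15.
Then Q* = 796.25 - 1.75(15) = 770.

P* = 15, Q* = 770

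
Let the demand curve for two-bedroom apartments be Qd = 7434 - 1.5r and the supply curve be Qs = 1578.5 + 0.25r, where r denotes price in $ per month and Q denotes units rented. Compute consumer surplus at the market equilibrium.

Equating demand and supply, 7434 - 1.5r = 1578.5 + 0.25r gives 1.75r = 5855.5, so r* = 3346.
From the demand curve, Q* = 7434 - 1.5(3346) = 2415.
Demand choke price (Qd = 0): r = 7434/1.5 = 4956. Consumer surplus = ½ × (4956 - 3346) × 2415 = 1944075.

Consumer surplus = 1944075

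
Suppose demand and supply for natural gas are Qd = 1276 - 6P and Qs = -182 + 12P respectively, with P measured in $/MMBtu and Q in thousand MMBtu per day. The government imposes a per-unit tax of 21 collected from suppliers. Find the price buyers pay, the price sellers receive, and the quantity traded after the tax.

Suppliers keep P_s = P_b - 21 per unit, so supply in terms of the buyer price is Qs = -434 + 12P_b.
Equate demand and the shifted supply: 1276 - 6P_b = -434 + 12P_b, giving 18P_b = 1710, so P_b = 95.
Then P_s = 95 - 21 = 74 and Q = 1276 - 6(95) = 706.

P_b = 95, P_s = 74, Q = 706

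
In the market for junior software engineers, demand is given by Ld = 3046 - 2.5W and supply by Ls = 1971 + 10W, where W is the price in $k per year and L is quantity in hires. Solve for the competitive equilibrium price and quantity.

Equating demand and supply, 3046 - 2.5W = 1971 + 10W gives 12.5W = 1075, so W* = 86.
Substitute back: L* = 3046 - 2.5(86) = 2831.

W* = 86, L* = 2831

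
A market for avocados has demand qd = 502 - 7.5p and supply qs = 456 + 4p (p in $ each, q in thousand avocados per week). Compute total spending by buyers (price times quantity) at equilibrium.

At equilibrium qd = qs, so 502 - 7.5p = 456 + 4p; collecting terms, 46 = 11.5p and p* = 4.
From the demand curve, q* = 502 - 7.5(4) = 472.
Total spending by buyers = p* × q* = 4 × 472 = 1888.

Total spending by buyers = 1888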